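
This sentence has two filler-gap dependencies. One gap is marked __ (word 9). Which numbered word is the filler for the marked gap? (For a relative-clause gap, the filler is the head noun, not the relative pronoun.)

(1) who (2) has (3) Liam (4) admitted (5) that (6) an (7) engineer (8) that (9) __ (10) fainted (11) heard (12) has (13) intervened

The marked gap is inside the relative clause, the subject of "fainted".
Its filler is the head noun "engineer" (via "that"), at word 7.
(The other dependency links word 1 to a gap after word 11.)

7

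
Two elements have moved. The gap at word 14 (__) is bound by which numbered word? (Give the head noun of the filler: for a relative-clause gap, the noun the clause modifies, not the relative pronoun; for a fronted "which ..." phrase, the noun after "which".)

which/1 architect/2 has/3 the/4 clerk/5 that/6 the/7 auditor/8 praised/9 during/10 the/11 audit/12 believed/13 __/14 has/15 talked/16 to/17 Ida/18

2

The marked gap is the subject of "talked".
Its filler is the fronted wh-phrase "which architect", at word 2.
(The other dependency links word 5 to a gap after word 9.)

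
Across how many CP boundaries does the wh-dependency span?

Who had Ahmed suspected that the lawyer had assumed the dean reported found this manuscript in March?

3

"who" is extracted from the subject of "found".
Boundaries crossed, outermost first: [that], [Ø], [Ø] — 3 in total.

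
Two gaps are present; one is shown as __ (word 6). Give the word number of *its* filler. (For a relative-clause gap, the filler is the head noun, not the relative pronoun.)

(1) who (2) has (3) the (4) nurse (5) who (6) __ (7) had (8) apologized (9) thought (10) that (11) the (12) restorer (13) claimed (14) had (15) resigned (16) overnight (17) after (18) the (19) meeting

4

The marked gap is inside the relative clause, the subject of "apologized".
Its filler is the head noun "nurse" (via "who"), at word 4.
(The other dependency links word 1 to a gap after word 13.)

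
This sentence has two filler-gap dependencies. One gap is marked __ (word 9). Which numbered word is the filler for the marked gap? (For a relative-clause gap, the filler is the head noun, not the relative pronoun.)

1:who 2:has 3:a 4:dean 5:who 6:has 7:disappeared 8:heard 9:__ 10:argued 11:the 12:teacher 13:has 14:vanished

1

The marked gap is the subject of "argued".
Its filler is the fronted wh-phrase "who", at word 1.
(The other dependency links word 4 to a gap after word 5.)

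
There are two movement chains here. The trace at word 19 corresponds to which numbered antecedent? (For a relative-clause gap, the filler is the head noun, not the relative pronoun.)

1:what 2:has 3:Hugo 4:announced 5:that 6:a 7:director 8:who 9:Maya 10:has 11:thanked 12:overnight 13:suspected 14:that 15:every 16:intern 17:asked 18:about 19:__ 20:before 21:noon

1

The marked gap is the object of the preposition "about" of "asked".
Its filler is the fronted wh-phrase "what", at word 1.
(The other dependency links word 7 to a gap after word 11.)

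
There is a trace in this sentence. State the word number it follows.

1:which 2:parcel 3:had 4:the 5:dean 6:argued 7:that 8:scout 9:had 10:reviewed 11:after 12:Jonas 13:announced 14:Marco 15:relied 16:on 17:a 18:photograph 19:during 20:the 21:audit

The displaced element is "which parcel" (word 2).
It is linked across 1 clause boundary (Ø).
It functions as the direct object of "reviewed", so the gap sits immediately after word 10 ("reviewed").
Base order: The dean had argued that scout had reviewed which parcel after Jonas announced Marco relied on a photograph during the audit.

10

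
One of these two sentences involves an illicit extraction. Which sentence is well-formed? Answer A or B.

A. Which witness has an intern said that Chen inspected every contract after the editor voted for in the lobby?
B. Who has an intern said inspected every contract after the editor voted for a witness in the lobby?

In A, the wh-phrase is extracted from inside an adjunct island (introduced by "after"), which blocks movement.
In B, the extraction path crosses only that-complement boundaries, which are transparent.
So B is grammatical.

B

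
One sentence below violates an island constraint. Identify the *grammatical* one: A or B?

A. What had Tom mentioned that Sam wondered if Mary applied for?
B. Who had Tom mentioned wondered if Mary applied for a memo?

In A, the wh-phrase is extracted from inside a wh-island (introduced by "if"), which blocks movement.
In B, the extraction path crosses only that-complement boundaries, which are transparent.
So B is grammatical.

B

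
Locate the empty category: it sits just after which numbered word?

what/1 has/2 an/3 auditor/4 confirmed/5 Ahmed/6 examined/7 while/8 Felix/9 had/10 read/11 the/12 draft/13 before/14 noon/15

The displaced element is "what" (word 1).
It is linked across 1 clause boundary (Ø).
It functions as the direct object of "examined", so the gap sits immediately after word 7 ("examined").
Base order: An auditor has confirmed Ahmed examined what while Felix had read the draft before noon.

7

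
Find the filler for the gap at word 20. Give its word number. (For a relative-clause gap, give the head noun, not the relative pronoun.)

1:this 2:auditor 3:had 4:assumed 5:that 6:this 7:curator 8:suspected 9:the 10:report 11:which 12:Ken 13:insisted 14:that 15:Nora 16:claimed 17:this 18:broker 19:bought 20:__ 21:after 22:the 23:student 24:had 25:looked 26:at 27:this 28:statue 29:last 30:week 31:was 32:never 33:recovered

10

The gap at 20 is the object of "bought", inside a relative clause.
The relative pronoun is "which" (word 11); it is bound by the head noun immediately before it.
Its filler is the head noun "report", at word 10.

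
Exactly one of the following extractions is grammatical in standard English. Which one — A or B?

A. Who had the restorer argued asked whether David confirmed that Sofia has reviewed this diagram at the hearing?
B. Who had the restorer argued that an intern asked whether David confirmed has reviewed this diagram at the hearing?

In B, the wh-phrase is extracted from inside a wh-island (introduced by "whether"), which blocks movement.
In A, the extraction path crosses only that-complement boundaries, which are transparent.
So A is grammatical.

A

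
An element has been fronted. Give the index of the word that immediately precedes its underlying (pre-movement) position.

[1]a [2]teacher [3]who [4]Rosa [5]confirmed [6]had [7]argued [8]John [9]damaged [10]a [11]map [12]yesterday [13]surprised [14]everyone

The displaced element is "a teacher" (word 2).
It is linked across 1 clause boundary (Ø).
It functions as the subject of "argued", so the gap sits immediately after word 5 ("confirmed").
Base order: Rosa confirmed a teacher had argued John damaged a map yesterday.

5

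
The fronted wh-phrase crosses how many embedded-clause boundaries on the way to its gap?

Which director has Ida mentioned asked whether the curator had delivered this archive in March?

"which director" is extracted from the subject of "asked".
Boundaries crossed, outermost first: [Ø] — 1 in total.

1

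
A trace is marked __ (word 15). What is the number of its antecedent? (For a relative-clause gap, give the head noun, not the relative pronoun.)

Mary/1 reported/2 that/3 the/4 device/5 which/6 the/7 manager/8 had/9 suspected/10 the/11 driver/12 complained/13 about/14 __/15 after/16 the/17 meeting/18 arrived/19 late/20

5

The gap at 15 is the prepositional object of "complained", inside a relative clause.
The relative pronoun is "which" (word 6); it is bound by the head noun immediately before it.
Its filler is the head noun "device", at word 5.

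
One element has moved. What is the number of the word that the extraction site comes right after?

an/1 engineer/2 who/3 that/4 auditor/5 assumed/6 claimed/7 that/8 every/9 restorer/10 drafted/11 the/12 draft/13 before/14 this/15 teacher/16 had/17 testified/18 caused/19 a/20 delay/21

The displaced element is "an engineer" (word 2).
It is linked across 1 clause boundary (Ø).
It functions as the subject of "claimed", so the gap sits immediately after word 6 ("assumed").
Base order: That auditor assumed an engineer claimed that every restorer drafted the draft before this teacher had testified.

6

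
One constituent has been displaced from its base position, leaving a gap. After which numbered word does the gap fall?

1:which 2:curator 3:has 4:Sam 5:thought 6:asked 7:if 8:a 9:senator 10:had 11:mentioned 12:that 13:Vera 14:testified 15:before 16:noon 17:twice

The displaced element is "which curator" (word 2).
It is linked across 1 clause boundary (Ø).
It functions as the subject of "asked", so the gap sits immediately after word 5 ("thought").
Base order: Sam has thought which curator asked if a senator had mentioned that Vera testified before noon twice.

5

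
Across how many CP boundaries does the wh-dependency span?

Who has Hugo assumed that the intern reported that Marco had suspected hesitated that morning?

3

"who" is extracted from the subject of "hesitated".
Boundaries crossed, outermost first: [that], [that], [Ø] — 3 in total.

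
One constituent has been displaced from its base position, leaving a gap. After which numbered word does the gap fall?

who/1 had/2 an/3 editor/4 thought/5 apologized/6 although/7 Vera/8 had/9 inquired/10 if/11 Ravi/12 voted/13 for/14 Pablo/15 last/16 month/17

5

The displaced element is "who" (word 1).
It is linked across 1 clause boundary (Ø).
It functions as the subject of "apologized", so the gap sits immediately after word 5 ("thought").
Base order: An editor had thought that who apologized although Vera had inquired if Ravi voted for Pablo last month.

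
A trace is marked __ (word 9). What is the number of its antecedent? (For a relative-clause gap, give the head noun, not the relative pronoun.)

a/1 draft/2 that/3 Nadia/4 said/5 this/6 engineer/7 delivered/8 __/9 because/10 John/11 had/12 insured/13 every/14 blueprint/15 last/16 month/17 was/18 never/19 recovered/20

The gap at 9 is the object of "delivered", inside a relative clause.
The relative pronoun is "that" (word 3); it is bound by the head noun immediately before it.
Its filler is the head noun "draft", at word 2.

2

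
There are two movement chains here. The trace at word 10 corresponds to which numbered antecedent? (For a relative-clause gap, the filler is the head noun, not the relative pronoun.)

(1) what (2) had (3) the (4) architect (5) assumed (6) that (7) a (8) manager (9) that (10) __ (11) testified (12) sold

The marked gap is inside the relative clause, the subject of "testified".
Its filler is the head noun "manager" (via "that"), at word 8.
(The other dependency links word 1 to a gap after word 12.)

8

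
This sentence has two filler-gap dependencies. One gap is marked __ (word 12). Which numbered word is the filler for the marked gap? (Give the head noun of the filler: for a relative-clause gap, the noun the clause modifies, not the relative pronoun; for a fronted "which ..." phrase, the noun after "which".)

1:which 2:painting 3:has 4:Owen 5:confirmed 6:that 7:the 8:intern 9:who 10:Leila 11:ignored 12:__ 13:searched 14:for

The marked gap is inside the relative clause, the direct object of "ignored".
Its filler is the head noun "intern" (via "who"), at word 8.
(The other dependency links word 2 to a gap after word 14.)

8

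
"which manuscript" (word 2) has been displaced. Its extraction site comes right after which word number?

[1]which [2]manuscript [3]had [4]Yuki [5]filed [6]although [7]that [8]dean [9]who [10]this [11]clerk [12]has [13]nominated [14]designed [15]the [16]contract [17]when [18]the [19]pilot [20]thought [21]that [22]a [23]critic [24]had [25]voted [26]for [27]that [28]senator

5

The displaced element is "which manuscript" (word 2).
It functions as the direct object of "filed", so the gap sits immediately after word 5 ("filed").
Base order: Yuki had filed which manuscript although that dean who this clerk has nominated designed the contract when the pilot thought that a critic had voted for that senator.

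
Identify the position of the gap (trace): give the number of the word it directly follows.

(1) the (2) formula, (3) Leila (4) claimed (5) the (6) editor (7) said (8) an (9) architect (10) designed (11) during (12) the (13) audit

The displaced element is "the formula" (word 2).
It is linked across 2 clause boundaries (Ø → Ø).
It functions as the direct object of "designed", so the gap sits immediately after word 10 ("designed").
Base order: Leila claimed the editor said an architect designed the formula during the audit.

10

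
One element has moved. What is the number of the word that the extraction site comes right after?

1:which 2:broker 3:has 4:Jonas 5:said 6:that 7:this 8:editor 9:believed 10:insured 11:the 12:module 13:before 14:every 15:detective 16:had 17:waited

The displaced element is "which broker" (word 2).
It is linked across 2 clause boundaries (that → Ø).
It functions as the subject of "insured", so the gap sits immediately after word 9 ("believed").
Base order: Jonas has said that this editor believed that which broker insured the module before every detective had waited.

9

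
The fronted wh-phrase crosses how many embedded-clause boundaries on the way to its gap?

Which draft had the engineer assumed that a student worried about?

1

"which draft" is extracted from the PP object of "worried".
Boundaries crossed, outermost first: [that] — 1 in total.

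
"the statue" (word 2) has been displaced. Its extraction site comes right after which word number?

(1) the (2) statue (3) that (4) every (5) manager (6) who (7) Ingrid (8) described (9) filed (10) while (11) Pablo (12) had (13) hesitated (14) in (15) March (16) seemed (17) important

The displaced element is "the statue" (word 2).
It functions as the direct object of "filed", so the gap sits immediately after word 9 ("filed").
Base order: Every manager who Ingrid described filed the statue while Pablo had hesitated in March.

9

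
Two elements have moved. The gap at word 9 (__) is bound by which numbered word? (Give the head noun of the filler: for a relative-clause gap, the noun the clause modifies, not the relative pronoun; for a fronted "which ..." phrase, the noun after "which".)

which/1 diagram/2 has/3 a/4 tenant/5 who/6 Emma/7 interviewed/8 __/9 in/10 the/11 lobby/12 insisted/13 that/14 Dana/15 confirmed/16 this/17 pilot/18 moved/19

The marked gap is inside the relative clause, the direct object of "interviewed".
Its filler is the head noun "tenant" (via "who"), at word 5.
(The other dependency links word 2 to a gap after word 19.)

5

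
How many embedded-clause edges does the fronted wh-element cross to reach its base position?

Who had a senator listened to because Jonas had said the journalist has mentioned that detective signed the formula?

0

"who" originates inside the matrix clause — no clause boundary is crossed.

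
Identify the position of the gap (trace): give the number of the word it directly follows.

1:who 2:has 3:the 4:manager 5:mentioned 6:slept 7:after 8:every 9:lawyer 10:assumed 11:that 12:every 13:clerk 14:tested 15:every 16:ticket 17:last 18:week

5

The displaced element is "who" (word 1).
It is linked across 1 clause boundary (Ø).
It functions as the subject of "slept", so the gap sits immediately after word 5 ("mentioned").
Base order: The manager has mentioned that who slept after every lawyer assumed that every clerk tested every ticket last week.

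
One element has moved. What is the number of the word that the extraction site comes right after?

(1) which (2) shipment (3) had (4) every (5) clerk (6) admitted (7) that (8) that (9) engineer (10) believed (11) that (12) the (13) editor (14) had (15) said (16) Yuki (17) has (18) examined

The displaced element is "which shipment" (word 2).
It is linked across 3 clause boundaries (that → that → Ø).
It functions as the direct object of "examined", so the gap sits immediately after word 18 ("examined").
Base order: Every clerk had admitted that that engineer believed that the editor had said Yuki has examined which shipment.

18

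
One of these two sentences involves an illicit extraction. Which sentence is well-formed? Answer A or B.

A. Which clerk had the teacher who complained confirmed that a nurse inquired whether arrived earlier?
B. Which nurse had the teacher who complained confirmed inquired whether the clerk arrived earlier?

B

In A, the wh-phrase is extracted from inside a wh-island (introduced by "whether"), which blocks movement.
In B, the extraction path crosses only that-complement boundaries, which are transparent.
So B is grammatical.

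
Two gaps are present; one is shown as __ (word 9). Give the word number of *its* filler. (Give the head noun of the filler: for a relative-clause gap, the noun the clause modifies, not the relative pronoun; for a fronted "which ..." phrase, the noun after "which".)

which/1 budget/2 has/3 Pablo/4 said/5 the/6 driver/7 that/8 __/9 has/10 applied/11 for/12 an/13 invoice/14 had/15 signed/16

7

The marked gap is inside the relative clause, the subject of "applied".
Its filler is the head noun "driver" (via "that"), at word 7.
(The other dependency links word 2 to a gap after word 16.)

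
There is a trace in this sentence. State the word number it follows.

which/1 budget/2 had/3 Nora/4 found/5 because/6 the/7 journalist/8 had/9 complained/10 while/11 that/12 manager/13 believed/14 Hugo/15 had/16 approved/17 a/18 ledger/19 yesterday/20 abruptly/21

5

The displaced element is "which budget" (word 2).
It functions as the direct object of "found", so the gap sits immediately after word 5 ("found").
Base order: Nora had found which budget because the journalist had complained while that manager believed Hugo had approved a ledger yesterday abruptly.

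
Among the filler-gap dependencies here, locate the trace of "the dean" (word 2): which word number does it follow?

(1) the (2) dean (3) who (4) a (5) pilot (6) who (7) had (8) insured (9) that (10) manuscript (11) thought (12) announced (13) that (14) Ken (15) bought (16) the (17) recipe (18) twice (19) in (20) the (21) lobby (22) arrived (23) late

The displaced element is "the dean" (word 2).
It is linked across 1 clause boundary (Ø).
It functions as the subject of "announced", so the gap sits immediately after word 11 ("thought").
Base order: A pilot who had insured that manuscript thought that the dean announced that Ken bought the recipe twice in the lobby.

11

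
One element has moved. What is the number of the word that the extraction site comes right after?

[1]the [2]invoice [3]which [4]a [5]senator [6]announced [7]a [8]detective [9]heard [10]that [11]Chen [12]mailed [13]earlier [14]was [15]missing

The displaced element is "the invoice" (word 2).
It is linked across 2 clause boundaries (Ø → that).
It functions as the direct object of "mailed", so the gap sits immediately after word 12 ("mailed").
Base order: A senator announced a detective heard that Chen mailed the invoice earlier.

12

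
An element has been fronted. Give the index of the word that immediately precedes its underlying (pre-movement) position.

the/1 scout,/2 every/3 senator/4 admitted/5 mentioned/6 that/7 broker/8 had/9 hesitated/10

5

The displaced element is "the scout" (word 2).
It is linked across 1 clause boundary (Ø).
It functions as the subject of "mentioned", so the gap sits immediately after word 5 ("admitted").
Base order: Every senator admitted that the scout mentioned that broker had hesitated.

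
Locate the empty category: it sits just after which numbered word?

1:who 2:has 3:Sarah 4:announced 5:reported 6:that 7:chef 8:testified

The displaced element is "who" (word 1).
It is linked across 1 clause boundary (Ø).
It functions as the subject of "reported", so the gap sits immediately after word 4 ("announced").
Base order: Sarah has announced that who reported that chef testified.

4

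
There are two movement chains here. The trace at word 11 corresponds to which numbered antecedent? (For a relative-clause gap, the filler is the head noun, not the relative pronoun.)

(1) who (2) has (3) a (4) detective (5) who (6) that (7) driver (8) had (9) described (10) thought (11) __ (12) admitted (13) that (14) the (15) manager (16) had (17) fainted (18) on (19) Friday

1

The marked gap is the subject of "admitted".
Its filler is the fronted wh-phrase "who", at word 1.
(The other dependency links word 4 to a gap after word 9.)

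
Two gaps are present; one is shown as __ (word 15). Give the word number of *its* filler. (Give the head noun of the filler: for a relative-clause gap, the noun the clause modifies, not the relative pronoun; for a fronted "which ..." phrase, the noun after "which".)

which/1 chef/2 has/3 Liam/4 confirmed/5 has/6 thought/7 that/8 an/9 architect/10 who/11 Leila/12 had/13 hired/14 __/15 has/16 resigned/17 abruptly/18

The marked gap is inside the relative clause, the direct object of "hired".
Its filler is the head noun "architect" (via "who"), at word 10.
(The other dependency links word 2 to a gap after word 5.)

10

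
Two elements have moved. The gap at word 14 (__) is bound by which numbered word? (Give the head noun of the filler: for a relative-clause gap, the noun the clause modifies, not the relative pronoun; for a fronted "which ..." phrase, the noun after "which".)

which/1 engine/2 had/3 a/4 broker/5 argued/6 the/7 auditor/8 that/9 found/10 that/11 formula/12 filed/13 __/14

The marked gap is the direct object of "filed".
Its filler is the fronted wh-phrase "which engine", at word 2.
(The other dependency links word 8 to a gap after word 9.)

2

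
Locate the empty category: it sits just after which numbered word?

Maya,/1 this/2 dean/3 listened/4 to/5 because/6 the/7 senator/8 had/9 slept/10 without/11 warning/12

The displaced element is "Maya" (word 1).
It functions as the object of the preposition "to" of "listened", so the gap sits immediately after word 5 ("to").
Base order: This dean listened to Maya because the senator had slept without warning.

5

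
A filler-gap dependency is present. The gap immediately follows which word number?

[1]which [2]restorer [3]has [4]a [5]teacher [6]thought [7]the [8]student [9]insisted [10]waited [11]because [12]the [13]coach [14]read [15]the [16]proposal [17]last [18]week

9

The displaced element is "which restorer" (word 2).
It is linked across 2 clause boundaries (Ø → Ø).
It functions as the subject of "waited", so the gap sits immediately after word 9 ("insisted").
Base order: A teacher has thought the student insisted which restorer waited because the coach read the proposal last week.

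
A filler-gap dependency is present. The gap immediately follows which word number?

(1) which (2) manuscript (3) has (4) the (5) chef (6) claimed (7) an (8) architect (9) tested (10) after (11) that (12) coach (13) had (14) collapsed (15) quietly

The displaced element is "which manuscript" (word 2).
It is linked across 1 clause boundary (Ø).
It functions as the direct object of "tested", so the gap sits immediately after word 9 ("tested").
Base order: The chef has claimed an architect tested which manuscript after that coach had collapsed quietly.

9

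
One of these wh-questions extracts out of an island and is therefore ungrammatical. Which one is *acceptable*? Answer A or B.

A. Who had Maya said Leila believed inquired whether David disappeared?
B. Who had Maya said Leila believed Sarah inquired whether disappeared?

In B, the wh-phrase is extracted from inside a wh-island (introduced by "whether"), which blocks movement.
In A, the extraction path crosses only that-complement boundaries, which are transparent.
So A is grammatical.

A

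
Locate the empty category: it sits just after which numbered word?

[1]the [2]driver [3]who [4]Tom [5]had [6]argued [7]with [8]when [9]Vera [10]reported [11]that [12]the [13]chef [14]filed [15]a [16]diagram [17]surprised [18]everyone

The displaced element is "the driver" (word 2).
It functions as the object of the preposition "with" of "argued", so the gap sits immediately after word 7 ("with").
Base order: Tom had argued with the driver when Vera reported that the chef filed a diagram.

7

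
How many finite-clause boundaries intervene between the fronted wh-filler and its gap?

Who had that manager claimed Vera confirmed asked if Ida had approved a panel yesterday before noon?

"who" is extracted from the subject of "asked".
Boundaries crossed, outermost first: [Ø], [Ø] — 2 in total.

2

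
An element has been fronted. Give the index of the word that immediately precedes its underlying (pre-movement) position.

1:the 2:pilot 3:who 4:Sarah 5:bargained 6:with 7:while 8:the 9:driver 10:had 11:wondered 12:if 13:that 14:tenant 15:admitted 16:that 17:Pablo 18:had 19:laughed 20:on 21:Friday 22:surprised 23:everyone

6

The displaced element is "the pilot" (word 2).
It functions as the object of the preposition "with" of "bargained", so the gap sits immediately after word 6 ("with").
Base order: Sarah bargained with the pilot while the driver had wondered if that tenant admitted that Pablo had laughed on Friday.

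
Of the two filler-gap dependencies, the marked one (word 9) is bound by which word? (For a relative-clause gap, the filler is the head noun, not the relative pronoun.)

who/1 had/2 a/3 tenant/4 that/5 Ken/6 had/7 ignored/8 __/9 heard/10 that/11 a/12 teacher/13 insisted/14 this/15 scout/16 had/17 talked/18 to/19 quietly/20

4

The marked gap is inside the relative clause, the direct object of "ignored".
Its filler is the head noun "tenant" (via "that"), at word 4.
(The other dependency links word 1 to a gap after word 19.)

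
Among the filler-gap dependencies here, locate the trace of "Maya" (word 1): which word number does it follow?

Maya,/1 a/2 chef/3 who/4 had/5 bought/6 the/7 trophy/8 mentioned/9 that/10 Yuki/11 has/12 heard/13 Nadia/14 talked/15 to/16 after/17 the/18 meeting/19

16

The displaced element is "Maya" (word 1).
It is linked across 2 clause boundaries (that → Ø).
It functions as the object of the preposition "to" of "talked", so the gap sits immediately after word 16 ("to").
Base order: A chef who had bought the trophy mentioned that Yuki has heard Nadia talked to Maya after the meeting.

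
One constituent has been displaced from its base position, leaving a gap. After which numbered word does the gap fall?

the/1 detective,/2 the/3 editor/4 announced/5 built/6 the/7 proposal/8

5

The displaced element is "the detective" (word 2).
It is linked across 1 clause boundary (Ø).
It functions as the subject of "built", so the gap sits immediately after word 5 ("announced").
Base order: The editor announced that the detective built the proposal.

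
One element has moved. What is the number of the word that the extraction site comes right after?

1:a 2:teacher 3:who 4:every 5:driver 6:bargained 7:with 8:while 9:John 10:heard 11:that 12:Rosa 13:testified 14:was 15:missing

7

The displaced element is "a teacher" (word 2).
It functions as the object of the preposition "with" of "bargained", so the gap sits immediately after word 7 ("with").
Base order: Every driver bargained with a teacher while John heard that Rosa testified.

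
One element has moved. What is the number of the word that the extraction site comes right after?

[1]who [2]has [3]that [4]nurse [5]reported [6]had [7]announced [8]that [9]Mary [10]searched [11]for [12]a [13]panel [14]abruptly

5

The displaced element is "who" (word 1).
It is linked across 1 clause boundary (Ø).
It functions as the subject of "announced", so the gap sits immediately after word 5 ("reported").
Base order: That nurse has reported who had announced that Mary searched for a panel abruptly.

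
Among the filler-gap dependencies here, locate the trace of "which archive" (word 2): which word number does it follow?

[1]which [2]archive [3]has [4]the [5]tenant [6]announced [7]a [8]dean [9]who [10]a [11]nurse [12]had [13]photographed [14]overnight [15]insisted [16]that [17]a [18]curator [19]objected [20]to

The displaced element is "which archive" (word 2).
It is linked across 2 clause boundaries (Ø → that).
It functions as the object of the preposition "to" of "objected", so the gap sits immediately after word 20 ("to").
Base order: The tenant has announced a dean who a nurse had photographed overnight insisted that a curator objected to which archive.

20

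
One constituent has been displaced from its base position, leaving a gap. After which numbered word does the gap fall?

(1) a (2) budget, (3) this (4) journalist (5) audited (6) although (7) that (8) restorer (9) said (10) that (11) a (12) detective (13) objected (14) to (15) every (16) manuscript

5

The displaced element is "a budget" (word 2).
It functions as the direct object of "audited", so the gap sits immediately after word 5 ("audited").
Base order: This journalist audited a budget although that restorer said that a detective objected to every manuscript.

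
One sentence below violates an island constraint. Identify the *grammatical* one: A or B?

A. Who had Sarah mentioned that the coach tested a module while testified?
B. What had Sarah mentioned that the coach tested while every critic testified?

B

In A, the wh-phrase is extracted from inside an adjunct island (introduced by "while"), which blocks movement.
In B, the extraction path crosses only that-complement boundaries, which are transparent.
So B is grammatical.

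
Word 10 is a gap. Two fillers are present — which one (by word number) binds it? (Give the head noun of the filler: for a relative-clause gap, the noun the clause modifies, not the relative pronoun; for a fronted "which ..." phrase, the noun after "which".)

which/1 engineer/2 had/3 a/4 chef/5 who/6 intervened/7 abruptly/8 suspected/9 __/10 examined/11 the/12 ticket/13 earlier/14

The marked gap is the subject of "examined".
Its filler is the fronted wh-phrase "which engineer", at word 2.
(The other dependency links word 5 to a gap after word 6.)

2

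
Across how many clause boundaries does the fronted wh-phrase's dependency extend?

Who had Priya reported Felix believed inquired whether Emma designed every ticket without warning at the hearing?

"who" is extracted from the subject of "inquired".
Boundaries crossed, outermost first: [Ø], [Ø] — 2 in total.

2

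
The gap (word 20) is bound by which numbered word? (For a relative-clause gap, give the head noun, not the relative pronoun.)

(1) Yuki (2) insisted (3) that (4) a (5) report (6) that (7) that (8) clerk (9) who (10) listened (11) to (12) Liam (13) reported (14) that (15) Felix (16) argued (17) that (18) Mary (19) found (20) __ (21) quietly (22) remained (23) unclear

The gap at 20 is the object of "found", inside a relative clause.
The relative pronoun is "that" (word 6); it is bound by the head noun immediately before it.
Its filler is the head noun "report", at word 5.

5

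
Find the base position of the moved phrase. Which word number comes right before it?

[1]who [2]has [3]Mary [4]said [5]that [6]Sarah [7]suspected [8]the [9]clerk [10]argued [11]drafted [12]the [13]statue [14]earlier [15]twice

10

The displaced element is "who" (word 1).
It is linked across 3 clause boundaries (that → Ø → Ø).
It functions as the subject of "drafted", so the gap sits immediately after word 10 ("argued").
Base order: Mary has said that Sarah suspected the clerk argued who drafted the statue earlier twice.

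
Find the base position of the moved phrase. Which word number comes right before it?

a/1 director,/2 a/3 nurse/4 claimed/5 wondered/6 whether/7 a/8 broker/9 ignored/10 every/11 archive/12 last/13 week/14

5

The displaced element is "a director" (word 2).
It is linked across 1 clause boundary (Ø).
It functions as the subject of "wondered", so the gap sits immediately after word 5 ("claimed").
Base order: A nurse claimed that a director wondered whether a broker ignored every archive last week.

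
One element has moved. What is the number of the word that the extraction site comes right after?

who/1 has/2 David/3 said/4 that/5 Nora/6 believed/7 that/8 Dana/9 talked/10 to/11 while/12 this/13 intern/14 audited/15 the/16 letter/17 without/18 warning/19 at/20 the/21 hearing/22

The displaced element is "who" (word 1).
It is linked across 2 clause boundaries (that → that).
It functions as the object of the preposition "to" of "talked", so the gap sits immediately after word 11 ("to").
Base order: David has said that Nora believed that Dana talked to who while this intern audited the letter without warning at the hearing.

11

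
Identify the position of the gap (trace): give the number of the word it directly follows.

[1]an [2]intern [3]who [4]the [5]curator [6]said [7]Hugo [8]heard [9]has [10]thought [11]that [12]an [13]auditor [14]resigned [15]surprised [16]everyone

8

The displaced element is "an intern" (word 2).
It is linked across 2 clause boundaries (Ø → Ø).
It functions as the subject of "thought", so the gap sits immediately after word 8 ("heard").
Base order: The curator said Hugo heard that an intern has thought that an auditor resigned.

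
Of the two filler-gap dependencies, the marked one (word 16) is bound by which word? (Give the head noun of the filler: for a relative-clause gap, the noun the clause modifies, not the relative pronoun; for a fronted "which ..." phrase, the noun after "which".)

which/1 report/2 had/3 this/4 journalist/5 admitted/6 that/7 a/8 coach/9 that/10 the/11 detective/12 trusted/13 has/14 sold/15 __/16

The marked gap is the direct object of "sold".
Its filler is the fronted wh-phrase "which report", at word 2.
(The other dependency links word 9 to a gap after word 13.)

2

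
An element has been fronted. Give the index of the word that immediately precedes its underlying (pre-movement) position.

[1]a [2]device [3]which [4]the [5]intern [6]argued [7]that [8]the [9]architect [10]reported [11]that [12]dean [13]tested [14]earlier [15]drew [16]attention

13

The displaced element is "a device" (word 2).
It is linked across 2 clause boundaries (that → Ø).
It functions as the direct object of "tested", so the gap sits immediately after word 13 ("tested").
Base order: The intern argued that the architect reported that dean tested a device earlier.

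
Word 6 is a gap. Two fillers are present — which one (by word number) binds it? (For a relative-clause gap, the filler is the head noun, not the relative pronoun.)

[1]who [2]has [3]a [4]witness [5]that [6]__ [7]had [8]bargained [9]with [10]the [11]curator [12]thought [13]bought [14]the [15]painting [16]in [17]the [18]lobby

4

The marked gap is inside the relative clause, the subject of "bargained".
Its filler is the head noun "witness" (via "that"), at word 4.
(The other dependency links word 1 to a gap after word 12.)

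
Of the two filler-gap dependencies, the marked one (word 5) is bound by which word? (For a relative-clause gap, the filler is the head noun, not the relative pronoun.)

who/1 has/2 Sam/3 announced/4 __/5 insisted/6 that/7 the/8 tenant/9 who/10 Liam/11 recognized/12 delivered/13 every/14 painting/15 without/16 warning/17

1

The marked gap is the subject of "insisted".
Its filler is the fronted wh-phrase "who", at word 1.
(The other dependency links word 9 to a gap after word 12.)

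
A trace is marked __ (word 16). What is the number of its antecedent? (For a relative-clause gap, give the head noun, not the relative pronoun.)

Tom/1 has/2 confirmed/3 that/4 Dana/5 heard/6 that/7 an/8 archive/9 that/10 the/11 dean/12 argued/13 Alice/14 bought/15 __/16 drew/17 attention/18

The gap at 16 is the object of "bought", inside a relative clause.
The relative pronoun is "that" (word 10); it is bound by the head noun immediately before it.
Its filler is the head noun "archive", at word 9.

9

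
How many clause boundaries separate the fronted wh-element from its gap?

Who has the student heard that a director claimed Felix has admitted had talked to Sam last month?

"who" is extracted from the subject of "talked".
Boundaries crossed, outermost first: [that], [Ø], [Ø] — 3 in total.

3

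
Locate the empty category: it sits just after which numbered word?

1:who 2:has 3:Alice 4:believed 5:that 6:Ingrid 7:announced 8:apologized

7

The displaced element is "who" (word 1).
It is linked across 2 clause boundaries (that → Ø).
It functions as the subject of "apologized", so the gap sits immediately after word 7 ("announced").
Base order: Alice has believed that Ingrid announced that who apologized.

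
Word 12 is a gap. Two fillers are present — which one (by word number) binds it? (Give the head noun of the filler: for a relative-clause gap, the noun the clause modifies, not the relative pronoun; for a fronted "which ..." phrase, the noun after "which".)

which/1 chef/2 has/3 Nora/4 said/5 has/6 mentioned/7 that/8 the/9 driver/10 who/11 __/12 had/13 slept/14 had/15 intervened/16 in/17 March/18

The marked gap is inside the relative clause, the subject of "slept".
Its filler is the head noun "driver" (via "who"), at word 10.
(The other dependency links word 2 to a gap after word 5.)

10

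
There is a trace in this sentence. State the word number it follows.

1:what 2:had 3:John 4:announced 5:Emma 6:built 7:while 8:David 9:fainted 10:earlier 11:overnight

The displaced element is "what" (word 1).
It is linked across 1 clause boundary (Ø).
It functions as the direct object of "built", so the gap sits immediately after word 6 ("built").
Base order: John had announced Emma built what while David fainted earlier overnight.

6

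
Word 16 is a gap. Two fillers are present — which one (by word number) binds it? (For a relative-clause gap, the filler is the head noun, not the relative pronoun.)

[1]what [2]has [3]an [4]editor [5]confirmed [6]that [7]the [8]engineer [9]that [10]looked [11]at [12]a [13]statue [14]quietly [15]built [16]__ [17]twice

1

The marked gap is the direct object of "built".
Its filler is the fronted wh-phrase "what", at word 1.
(The other dependency links word 8 to a gap after word 9.)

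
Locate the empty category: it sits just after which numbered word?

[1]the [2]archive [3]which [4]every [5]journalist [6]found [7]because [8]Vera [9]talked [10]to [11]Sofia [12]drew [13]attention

The displaced element is "the archive" (word 2).
It functions as the direct object of "found", so the gap sits immediately after word 6 ("found").
Base order: Every journalist found the archive because Vera talked to Sofia.

6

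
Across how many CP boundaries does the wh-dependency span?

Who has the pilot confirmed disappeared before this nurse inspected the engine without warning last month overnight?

"who" is extracted from the subject of "disappeared".
Boundaries crossed, outermost first: [Ø] — 1 in total.

1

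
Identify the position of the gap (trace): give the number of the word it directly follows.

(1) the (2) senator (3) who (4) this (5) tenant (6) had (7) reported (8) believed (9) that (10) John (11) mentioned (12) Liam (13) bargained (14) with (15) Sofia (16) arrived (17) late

The displaced element is "the senator" (word 2).
It is linked across 1 clause boundary (Ø).
It functions as the subject of "believed", so the gap sits immediately after word 7 ("reported").
Base order: This tenant had reported that the senator believed that John mentioned Liam bargained with Sofia.

7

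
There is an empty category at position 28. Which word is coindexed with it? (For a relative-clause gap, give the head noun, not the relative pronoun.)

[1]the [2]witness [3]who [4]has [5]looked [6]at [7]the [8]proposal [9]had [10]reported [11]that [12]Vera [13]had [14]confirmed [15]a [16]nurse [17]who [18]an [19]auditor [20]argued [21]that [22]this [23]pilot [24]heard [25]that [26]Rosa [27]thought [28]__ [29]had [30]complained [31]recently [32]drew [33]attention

The gap at 28 is the subject of "complained", inside a relative clause.
The relative pronoun is "who" (word 17); it is bound by the head noun immediately before it.
Its filler is the head noun "nurse", at word 16.

16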